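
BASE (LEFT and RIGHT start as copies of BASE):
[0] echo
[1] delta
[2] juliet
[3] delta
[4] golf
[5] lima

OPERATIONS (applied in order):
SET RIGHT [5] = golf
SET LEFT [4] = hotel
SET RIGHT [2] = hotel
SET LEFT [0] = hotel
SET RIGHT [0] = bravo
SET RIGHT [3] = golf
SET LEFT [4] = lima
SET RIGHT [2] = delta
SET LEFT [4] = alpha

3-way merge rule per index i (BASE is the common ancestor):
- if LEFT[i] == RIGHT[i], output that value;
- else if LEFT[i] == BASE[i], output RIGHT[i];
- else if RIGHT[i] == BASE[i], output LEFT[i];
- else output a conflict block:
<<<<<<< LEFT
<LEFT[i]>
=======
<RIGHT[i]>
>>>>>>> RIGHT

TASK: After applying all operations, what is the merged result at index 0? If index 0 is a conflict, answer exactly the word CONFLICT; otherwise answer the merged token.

Answer: CONFLICT

Derivation:
Final LEFT:  [hotel, delta, juliet, delta, alpha, lima]
Final RIGHT: [bravo, delta, delta, golf, golf, golf]
i=0: BASE=echo L=hotel R=bravo all differ -> CONFLICT
i=1: L=delta R=delta -> agree -> delta
i=2: L=juliet=BASE, R=delta -> take RIGHT -> delta
i=3: L=delta=BASE, R=golf -> take RIGHT -> golf
i=4: L=alpha, R=golf=BASE -> take LEFT -> alpha
i=5: L=lima=BASE, R=golf -> take RIGHT -> golf
Index 0 -> CONFLICT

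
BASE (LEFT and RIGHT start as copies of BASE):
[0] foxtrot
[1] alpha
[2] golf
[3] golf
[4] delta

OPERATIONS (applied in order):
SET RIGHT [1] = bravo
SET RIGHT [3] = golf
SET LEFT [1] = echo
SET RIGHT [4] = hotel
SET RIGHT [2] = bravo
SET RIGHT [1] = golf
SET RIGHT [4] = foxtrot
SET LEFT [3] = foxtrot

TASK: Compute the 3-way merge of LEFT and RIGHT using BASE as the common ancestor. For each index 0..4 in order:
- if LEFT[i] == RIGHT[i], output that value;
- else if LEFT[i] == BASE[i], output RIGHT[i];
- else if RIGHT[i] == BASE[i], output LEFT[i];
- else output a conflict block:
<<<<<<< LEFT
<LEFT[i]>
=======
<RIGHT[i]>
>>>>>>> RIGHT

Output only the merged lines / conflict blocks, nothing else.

Answer: foxtrot
<<<<<<< LEFT
echo
=======
golf
>>>>>>> RIGHT
bravo
foxtrot
foxtrot

Derivation:
Final LEFT:  [foxtrot, echo, golf, foxtrot, delta]
Final RIGHT: [foxtrot, golf, bravo, golf, foxtrot]
i=0: L=foxtrot R=foxtrot -> agree -> foxtrot
i=1: BASE=alpha L=echo R=golf all differ -> CONFLICT
i=2: L=golf=BASE, R=bravo -> take RIGHT -> bravo
i=3: L=foxtrot, R=golf=BASE -> take LEFT -> foxtrot
i=4: L=delta=BASE, R=foxtrot -> take RIGHT -> foxtrot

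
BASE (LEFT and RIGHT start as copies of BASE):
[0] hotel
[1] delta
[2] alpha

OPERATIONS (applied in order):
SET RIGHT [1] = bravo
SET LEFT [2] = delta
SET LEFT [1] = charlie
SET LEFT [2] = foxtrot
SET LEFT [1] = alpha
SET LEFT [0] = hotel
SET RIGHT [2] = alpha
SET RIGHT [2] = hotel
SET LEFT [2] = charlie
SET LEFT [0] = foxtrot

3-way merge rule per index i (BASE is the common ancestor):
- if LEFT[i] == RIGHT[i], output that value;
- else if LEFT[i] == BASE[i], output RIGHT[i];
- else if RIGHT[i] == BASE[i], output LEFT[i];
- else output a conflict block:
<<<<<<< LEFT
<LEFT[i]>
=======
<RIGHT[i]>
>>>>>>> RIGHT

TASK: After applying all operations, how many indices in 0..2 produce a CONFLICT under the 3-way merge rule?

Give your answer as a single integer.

Final LEFT:  [foxtrot, alpha, charlie]
Final RIGHT: [hotel, bravo, hotel]
i=0: L=foxtrot, R=hotel=BASE -> take LEFT -> foxtrot
i=1: BASE=delta L=alpha R=bravo all differ -> CONFLICT
i=2: BASE=alpha L=charlie R=hotel all differ -> CONFLICT
Conflict count: 2

Answer: 2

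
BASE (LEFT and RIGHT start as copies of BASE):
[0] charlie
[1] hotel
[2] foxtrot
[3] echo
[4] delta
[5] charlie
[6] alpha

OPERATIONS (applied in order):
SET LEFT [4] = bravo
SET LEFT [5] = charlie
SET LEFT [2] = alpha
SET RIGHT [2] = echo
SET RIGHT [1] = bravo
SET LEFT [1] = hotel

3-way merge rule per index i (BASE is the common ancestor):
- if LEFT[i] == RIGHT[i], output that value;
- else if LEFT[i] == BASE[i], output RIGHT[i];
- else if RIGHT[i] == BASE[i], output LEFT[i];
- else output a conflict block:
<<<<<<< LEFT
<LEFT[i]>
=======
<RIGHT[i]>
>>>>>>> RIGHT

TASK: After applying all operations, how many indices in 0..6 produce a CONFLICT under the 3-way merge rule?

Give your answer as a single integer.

Answer: 1

Derivation:
Final LEFT:  [charlie, hotel, alpha, echo, bravo, charlie, alpha]
Final RIGHT: [charlie, bravo, echo, echo, delta, charlie, alpha]
i=0: L=charlie R=charlie -> agree -> charlie
i=1: L=hotel=BASE, R=bravo -> take RIGHT -> bravo
i=2: BASE=foxtrot L=alpha R=echo all differ -> CONFLICT
i=3: L=echo R=echo -> agree -> echo
i=4: L=bravo, R=delta=BASE -> take LEFT -> bravo
i=5: L=charlie R=charlie -> agree -> charlie
i=6: L=alpha R=alpha -> agree -> alpha
Conflict count: 1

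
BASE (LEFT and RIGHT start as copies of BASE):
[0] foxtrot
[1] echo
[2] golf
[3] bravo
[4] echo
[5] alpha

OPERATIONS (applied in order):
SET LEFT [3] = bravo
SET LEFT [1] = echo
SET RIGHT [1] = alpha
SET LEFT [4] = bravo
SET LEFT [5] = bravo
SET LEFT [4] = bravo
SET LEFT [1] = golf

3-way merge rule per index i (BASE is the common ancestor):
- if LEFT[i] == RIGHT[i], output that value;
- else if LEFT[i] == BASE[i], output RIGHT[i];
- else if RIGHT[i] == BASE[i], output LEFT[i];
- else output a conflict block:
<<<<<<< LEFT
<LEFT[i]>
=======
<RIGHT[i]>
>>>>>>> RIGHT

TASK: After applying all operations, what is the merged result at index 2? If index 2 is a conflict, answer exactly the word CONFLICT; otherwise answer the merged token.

Answer: golf

Derivation:
Final LEFT:  [foxtrot, golf, golf, bravo, bravo, bravo]
Final RIGHT: [foxtrot, alpha, golf, bravo, echo, alpha]
i=0: L=foxtrot R=foxtrot -> agree -> foxtrot
i=1: BASE=echo L=golf R=alpha all differ -> CONFLICT
i=2: L=golf R=golf -> agree -> golf
i=3: L=bravo R=bravo -> agree -> bravo
i=4: L=bravo, R=echo=BASE -> take LEFT -> bravo
i=5: L=bravo, R=alpha=BASE -> take LEFT -> bravo
Index 2 -> golf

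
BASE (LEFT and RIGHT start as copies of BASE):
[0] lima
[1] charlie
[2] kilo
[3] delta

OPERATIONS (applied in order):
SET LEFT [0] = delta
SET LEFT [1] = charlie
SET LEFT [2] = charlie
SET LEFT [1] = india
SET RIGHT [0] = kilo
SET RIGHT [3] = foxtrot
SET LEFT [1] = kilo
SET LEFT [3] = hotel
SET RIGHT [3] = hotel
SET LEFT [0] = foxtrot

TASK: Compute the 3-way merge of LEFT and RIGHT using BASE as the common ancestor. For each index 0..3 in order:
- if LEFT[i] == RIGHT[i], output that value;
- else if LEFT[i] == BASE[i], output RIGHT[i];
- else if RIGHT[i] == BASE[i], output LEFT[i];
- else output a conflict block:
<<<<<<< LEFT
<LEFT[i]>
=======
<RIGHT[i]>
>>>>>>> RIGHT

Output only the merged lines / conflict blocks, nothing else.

Answer: <<<<<<< LEFT
foxtrot
=======
kilo
>>>>>>> RIGHT
kilo
charlie
hotel

Derivation:
Final LEFT:  [foxtrot, kilo, charlie, hotel]
Final RIGHT: [kilo, charlie, kilo, hotel]
i=0: BASE=lima L=foxtrot R=kilo all differ -> CONFLICT
i=1: L=kilo, R=charlie=BASE -> take LEFT -> kilo
i=2: L=charlie, R=kilo=BASE -> take LEFT -> charlie
i=3: L=hotel R=hotel -> agree -> hotel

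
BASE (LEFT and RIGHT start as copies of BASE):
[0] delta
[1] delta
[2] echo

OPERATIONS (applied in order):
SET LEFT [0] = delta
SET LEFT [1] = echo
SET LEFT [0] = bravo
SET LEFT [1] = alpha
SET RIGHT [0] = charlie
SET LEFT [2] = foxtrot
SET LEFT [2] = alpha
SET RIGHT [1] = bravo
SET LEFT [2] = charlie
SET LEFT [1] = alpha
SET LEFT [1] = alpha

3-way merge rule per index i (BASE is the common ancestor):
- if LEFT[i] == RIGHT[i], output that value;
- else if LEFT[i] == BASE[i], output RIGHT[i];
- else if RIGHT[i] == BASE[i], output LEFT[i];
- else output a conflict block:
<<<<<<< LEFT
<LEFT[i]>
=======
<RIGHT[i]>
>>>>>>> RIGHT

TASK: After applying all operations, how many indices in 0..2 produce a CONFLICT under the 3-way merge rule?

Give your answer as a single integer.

Answer: 2

Derivation:
Final LEFT:  [bravo, alpha, charlie]
Final RIGHT: [charlie, bravo, echo]
i=0: BASE=delta L=bravo R=charlie all differ -> CONFLICT
i=1: BASE=delta L=alpha R=bravo all differ -> CONFLICT
i=2: L=charlie, R=echo=BASE -> take LEFT -> charlie
Conflict count: 2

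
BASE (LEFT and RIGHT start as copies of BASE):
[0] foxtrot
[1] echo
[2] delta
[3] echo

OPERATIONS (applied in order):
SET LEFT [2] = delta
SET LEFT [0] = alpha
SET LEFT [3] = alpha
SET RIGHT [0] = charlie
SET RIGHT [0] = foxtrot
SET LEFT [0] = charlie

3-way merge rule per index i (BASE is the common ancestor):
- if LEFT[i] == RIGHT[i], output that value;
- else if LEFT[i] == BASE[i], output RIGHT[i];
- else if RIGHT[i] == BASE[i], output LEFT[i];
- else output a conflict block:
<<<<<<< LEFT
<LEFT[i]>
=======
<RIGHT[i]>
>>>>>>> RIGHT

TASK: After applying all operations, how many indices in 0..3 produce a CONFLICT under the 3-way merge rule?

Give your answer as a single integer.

Final LEFT:  [charlie, echo, delta, alpha]
Final RIGHT: [foxtrot, echo, delta, echo]
i=0: L=charlie, R=foxtrot=BASE -> take LEFT -> charlie
i=1: L=echo R=echo -> agree -> echo
i=2: L=delta R=delta -> agree -> delta
i=3: L=alpha, R=echo=BASE -> take LEFT -> alpha
Conflict count: 0

Answer: 0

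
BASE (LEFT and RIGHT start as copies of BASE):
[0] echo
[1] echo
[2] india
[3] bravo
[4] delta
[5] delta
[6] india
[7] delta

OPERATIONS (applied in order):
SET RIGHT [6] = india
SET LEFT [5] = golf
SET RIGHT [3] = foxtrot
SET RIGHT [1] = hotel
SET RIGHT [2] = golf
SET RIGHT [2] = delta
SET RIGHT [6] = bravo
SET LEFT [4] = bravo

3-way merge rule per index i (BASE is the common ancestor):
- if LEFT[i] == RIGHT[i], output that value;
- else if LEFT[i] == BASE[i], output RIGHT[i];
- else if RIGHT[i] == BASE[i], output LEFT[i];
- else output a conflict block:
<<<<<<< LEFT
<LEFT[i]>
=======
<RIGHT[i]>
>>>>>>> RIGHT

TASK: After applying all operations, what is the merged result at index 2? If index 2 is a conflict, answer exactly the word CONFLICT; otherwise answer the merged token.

Final LEFT:  [echo, echo, india, bravo, bravo, golf, india, delta]
Final RIGHT: [echo, hotel, delta, foxtrot, delta, delta, bravo, delta]
i=0: L=echo R=echo -> agree -> echo
i=1: L=echo=BASE, R=hotel -> take RIGHT -> hotel
i=2: L=india=BASE, R=delta -> take RIGHT -> delta
i=3: L=bravo=BASE, R=foxtrot -> take RIGHT -> foxtrot
i=4: L=bravo, R=delta=BASE -> take LEFT -> bravo
i=5: L=golf, R=delta=BASE -> take LEFT -> golf
i=6: L=india=BASE, R=bravo -> take RIGHT -> bravo
i=7: L=delta R=delta -> agree -> delta
Index 2 -> delta

Answer: delta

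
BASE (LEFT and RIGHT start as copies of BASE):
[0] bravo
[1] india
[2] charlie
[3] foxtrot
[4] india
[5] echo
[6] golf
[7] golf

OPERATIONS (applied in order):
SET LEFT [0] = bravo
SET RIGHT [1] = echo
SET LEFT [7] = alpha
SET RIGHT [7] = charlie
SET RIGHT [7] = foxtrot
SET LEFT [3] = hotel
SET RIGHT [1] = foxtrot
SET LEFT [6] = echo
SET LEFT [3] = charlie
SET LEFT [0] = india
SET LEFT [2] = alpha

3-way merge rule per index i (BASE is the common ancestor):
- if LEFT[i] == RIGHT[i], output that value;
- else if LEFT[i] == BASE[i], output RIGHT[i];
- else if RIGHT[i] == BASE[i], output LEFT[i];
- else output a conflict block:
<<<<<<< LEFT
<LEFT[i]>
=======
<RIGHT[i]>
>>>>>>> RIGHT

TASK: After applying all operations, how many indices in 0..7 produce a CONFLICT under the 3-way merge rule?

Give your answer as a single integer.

Final LEFT:  [india, india, alpha, charlie, india, echo, echo, alpha]
Final RIGHT: [bravo, foxtrot, charlie, foxtrot, india, echo, golf, foxtrot]
i=0: L=india, R=bravo=BASE -> take LEFT -> india
i=1: L=india=BASE, R=foxtrot -> take RIGHT -> foxtrot
i=2: L=alpha, R=charlie=BASE -> take LEFT -> alpha
i=3: L=charlie, R=foxtrot=BASE -> take LEFT -> charlie
i=4: L=india R=india -> agree -> india
i=5: L=echo R=echo -> agree -> echo
i=6: L=echo, R=golf=BASE -> take LEFT -> echo
i=7: BASE=golf L=alpha R=foxtrot all differ -> CONFLICT
Conflict count: 1

Answer: 1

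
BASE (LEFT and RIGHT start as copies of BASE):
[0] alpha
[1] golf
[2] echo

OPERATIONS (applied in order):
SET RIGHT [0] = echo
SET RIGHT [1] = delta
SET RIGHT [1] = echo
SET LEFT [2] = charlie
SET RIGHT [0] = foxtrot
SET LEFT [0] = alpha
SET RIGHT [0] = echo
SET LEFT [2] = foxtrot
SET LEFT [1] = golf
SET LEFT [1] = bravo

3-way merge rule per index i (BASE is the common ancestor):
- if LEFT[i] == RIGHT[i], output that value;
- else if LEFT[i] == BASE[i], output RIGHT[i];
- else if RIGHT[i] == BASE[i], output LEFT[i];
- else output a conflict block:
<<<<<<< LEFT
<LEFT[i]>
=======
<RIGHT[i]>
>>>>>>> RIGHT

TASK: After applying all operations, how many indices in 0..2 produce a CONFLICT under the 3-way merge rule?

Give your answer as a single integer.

Final LEFT:  [alpha, bravo, foxtrot]
Final RIGHT: [echo, echo, echo]
i=0: L=alpha=BASE, R=echo -> take RIGHT -> echo
i=1: BASE=golf L=bravo R=echo all differ -> CONFLICT
i=2: L=foxtrot, R=echo=BASE -> take LEFT -> foxtrot
Conflict count: 1

Answer: 1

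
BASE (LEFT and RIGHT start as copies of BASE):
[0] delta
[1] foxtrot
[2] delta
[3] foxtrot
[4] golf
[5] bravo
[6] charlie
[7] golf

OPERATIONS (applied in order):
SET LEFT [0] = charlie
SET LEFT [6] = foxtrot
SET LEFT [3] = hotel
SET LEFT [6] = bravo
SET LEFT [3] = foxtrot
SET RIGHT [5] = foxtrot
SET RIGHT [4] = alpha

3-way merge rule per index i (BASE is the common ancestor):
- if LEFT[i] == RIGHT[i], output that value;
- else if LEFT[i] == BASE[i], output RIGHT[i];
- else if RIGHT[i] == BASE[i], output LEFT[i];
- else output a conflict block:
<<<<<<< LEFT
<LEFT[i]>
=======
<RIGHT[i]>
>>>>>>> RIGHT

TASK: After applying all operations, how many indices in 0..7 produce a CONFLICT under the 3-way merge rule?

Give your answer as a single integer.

Answer: 0

Derivation:
Final LEFT:  [charlie, foxtrot, delta, foxtrot, golf, bravo, bravo, golf]
Final RIGHT: [delta, foxtrot, delta, foxtrot, alpha, foxtrot, charlie, golf]
i=0: L=charlie, R=delta=BASE -> take LEFT -> charlie
i=1: L=foxtrot R=foxtrot -> agree -> foxtrot
i=2: L=delta R=delta -> agree -> delta
i=3: L=foxtrot R=foxtrot -> agree -> foxtrot
i=4: L=golf=BASE, R=alpha -> take RIGHT -> alpha
i=5: L=bravo=BASE, R=foxtrot -> take RIGHT -> foxtrot
i=6: L=bravo, R=charlie=BASE -> take LEFT -> bravo
i=7: L=golf R=golf -> agree -> golf
Conflict count: 0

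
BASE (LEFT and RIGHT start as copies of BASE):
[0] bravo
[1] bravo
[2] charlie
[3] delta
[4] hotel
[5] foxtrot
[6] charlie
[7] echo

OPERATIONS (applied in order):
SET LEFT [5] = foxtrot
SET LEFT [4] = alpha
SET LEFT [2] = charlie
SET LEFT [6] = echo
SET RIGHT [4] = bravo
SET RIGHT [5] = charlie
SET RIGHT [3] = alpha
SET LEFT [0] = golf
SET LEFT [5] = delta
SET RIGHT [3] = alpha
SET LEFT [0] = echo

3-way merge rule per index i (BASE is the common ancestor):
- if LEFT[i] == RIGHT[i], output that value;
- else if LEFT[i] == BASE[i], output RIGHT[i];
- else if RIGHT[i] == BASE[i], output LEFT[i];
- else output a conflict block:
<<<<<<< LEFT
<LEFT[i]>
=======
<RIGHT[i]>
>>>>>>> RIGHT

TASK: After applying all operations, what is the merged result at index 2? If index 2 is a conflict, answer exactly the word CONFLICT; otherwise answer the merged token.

Final LEFT:  [echo, bravo, charlie, delta, alpha, delta, echo, echo]
Final RIGHT: [bravo, bravo, charlie, alpha, bravo, charlie, charlie, echo]
i=0: L=echo, R=bravo=BASE -> take LEFT -> echo
i=1: L=bravo R=bravo -> agree -> bravo
i=2: L=charlie R=charlie -> agree -> charlie
i=3: L=delta=BASE, R=alpha -> take RIGHT -> alpha
i=4: BASE=hotel L=alpha R=bravo all differ -> CONFLICT
i=5: BASE=foxtrot L=delta R=charlie all differ -> CONFLICT
i=6: L=echo, R=charlie=BASE -> take LEFT -> echo
i=7: L=echo R=echo -> agree -> echo
Index 2 -> charlie

Answer: charlie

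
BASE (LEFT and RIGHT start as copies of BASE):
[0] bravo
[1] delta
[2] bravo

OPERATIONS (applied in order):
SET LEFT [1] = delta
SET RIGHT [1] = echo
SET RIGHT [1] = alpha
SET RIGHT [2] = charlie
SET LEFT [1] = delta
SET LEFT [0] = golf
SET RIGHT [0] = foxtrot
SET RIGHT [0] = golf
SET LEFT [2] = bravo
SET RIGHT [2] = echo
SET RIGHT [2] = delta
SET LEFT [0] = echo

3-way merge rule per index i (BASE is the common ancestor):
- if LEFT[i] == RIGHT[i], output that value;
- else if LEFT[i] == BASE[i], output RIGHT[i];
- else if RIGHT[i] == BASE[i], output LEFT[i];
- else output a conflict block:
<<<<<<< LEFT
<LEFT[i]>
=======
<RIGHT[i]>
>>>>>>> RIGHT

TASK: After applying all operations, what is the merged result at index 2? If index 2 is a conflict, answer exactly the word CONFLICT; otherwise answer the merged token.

Answer: delta

Derivation:
Final LEFT:  [echo, delta, bravo]
Final RIGHT: [golf, alpha, delta]
i=0: BASE=bravo L=echo R=golf all differ -> CONFLICT
i=1: L=delta=BASE, R=alpha -> take RIGHT -> alpha
i=2: L=bravo=BASE, R=delta -> take RIGHT -> delta
Index 2 -> delta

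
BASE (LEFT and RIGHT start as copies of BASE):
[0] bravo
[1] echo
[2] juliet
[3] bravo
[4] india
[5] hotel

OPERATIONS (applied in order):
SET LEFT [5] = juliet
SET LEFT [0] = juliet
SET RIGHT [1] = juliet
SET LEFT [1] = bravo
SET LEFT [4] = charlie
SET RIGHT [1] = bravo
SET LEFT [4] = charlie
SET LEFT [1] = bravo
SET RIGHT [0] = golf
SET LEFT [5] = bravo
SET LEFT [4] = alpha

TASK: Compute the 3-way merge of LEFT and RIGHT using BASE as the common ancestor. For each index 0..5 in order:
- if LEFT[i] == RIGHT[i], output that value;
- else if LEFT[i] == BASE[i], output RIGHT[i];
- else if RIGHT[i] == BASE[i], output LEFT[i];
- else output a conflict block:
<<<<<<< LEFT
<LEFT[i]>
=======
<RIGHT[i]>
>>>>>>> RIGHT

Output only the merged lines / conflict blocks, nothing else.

Answer: <<<<<<< LEFT
juliet
=======
golf
>>>>>>> RIGHT
bravo
juliet
bravo
alpha
bravo

Derivation:
Final LEFT:  [juliet, bravo, juliet, bravo, alpha, bravo]
Final RIGHT: [golf, bravo, juliet, bravo, india, hotel]
i=0: BASE=bravo L=juliet R=golf all differ -> CONFLICT
i=1: L=bravo R=bravo -> agree -> bravo
i=2: L=juliet R=juliet -> agree -> juliet
i=3: L=bravo R=bravo -> agree -> bravo
i=4: L=alpha, R=india=BASE -> take LEFT -> alpha
i=5: L=bravo, R=hotel=BASE -> take LEFT -> bravo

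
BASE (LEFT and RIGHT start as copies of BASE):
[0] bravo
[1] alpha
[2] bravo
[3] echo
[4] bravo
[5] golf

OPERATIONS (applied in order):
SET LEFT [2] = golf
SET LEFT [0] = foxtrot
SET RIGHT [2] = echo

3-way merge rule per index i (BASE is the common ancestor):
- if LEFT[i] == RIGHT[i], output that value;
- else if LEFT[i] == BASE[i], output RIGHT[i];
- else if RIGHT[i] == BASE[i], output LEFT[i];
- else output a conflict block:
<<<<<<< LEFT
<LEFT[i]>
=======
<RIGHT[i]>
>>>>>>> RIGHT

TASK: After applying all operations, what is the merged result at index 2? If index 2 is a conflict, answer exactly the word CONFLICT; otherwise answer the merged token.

Answer: CONFLICT

Derivation:
Final LEFT:  [foxtrot, alpha, golf, echo, bravo, golf]
Final RIGHT: [bravo, alpha, echo, echo, bravo, golf]
i=0: L=foxtrot, R=bravo=BASE -> take LEFT -> foxtrot
i=1: L=alpha R=alpha -> agree -> alpha
i=2: BASE=bravo L=golf R=echo all differ -> CONFLICT
i=3: L=echo R=echo -> agree -> echo
i=4: L=bravo R=bravo -> agree -> bravo
i=5: L=golf R=golf -> agree -> golf
Index 2 -> CONFLICT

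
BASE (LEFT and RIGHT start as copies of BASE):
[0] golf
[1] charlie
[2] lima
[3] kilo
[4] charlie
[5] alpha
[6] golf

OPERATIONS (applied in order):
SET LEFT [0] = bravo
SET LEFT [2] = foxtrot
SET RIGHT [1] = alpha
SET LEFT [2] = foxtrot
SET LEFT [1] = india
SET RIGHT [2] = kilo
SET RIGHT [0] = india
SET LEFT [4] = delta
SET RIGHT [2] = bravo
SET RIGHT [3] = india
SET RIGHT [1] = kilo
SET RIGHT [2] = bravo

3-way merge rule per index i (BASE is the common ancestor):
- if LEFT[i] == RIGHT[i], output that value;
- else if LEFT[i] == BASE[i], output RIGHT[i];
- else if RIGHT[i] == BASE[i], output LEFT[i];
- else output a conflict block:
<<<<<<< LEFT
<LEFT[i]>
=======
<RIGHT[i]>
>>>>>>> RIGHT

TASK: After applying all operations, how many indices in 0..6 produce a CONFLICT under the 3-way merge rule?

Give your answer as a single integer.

Final LEFT:  [bravo, india, foxtrot, kilo, delta, alpha, golf]
Final RIGHT: [india, kilo, bravo, india, charlie, alpha, golf]
i=0: BASE=golf L=bravo R=india all differ -> CONFLICT
i=1: BASE=charlie L=india R=kilo all differ -> CONFLICT
i=2: BASE=lima L=foxtrot R=bravo all differ -> CONFLICT
i=3: L=kilo=BASE, R=india -> take RIGHT -> india
i=4: L=delta, R=charlie=BASE -> take LEFT -> delta
i=5: L=alpha R=alpha -> agree -> alpha
i=6: L=golf R=golf -> agree -> golf
Conflict count: 3

Answer: 3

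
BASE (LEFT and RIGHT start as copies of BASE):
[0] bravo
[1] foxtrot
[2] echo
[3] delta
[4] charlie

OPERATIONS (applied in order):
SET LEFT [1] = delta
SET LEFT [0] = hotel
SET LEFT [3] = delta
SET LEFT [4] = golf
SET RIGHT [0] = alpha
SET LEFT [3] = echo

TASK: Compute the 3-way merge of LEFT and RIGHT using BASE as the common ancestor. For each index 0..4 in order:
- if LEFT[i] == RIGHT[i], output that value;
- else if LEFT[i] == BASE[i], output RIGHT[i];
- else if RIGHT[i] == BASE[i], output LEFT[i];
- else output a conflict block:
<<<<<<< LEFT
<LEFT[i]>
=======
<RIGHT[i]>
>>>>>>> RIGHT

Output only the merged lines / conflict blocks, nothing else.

Final LEFT:  [hotel, delta, echo, echo, golf]
Final RIGHT: [alpha, foxtrot, echo, delta, charlie]
i=0: BASE=bravo L=hotel R=alpha all differ -> CONFLICT
i=1: L=delta, R=foxtrot=BASE -> take LEFT -> delta
i=2: L=echo R=echo -> agree -> echo
i=3: L=echo, R=delta=BASE -> take LEFT -> echo
i=4: L=golf, R=charlie=BASE -> take LEFT -> golf

Answer: <<<<<<< LEFT
hotel
=======
alpha
>>>>>>> RIGHT
delta
echo
echo
golf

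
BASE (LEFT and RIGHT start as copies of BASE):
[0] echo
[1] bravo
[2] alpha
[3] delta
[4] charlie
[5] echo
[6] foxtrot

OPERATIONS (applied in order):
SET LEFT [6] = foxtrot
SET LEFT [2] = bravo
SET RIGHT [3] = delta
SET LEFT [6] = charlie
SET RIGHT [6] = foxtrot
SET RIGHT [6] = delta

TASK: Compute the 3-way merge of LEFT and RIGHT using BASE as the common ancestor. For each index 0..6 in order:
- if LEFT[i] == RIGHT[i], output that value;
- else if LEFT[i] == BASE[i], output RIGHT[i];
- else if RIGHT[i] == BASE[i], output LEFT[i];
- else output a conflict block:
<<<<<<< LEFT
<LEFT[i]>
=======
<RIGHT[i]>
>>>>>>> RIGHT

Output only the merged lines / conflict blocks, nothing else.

Final LEFT:  [echo, bravo, bravo, delta, charlie, echo, charlie]
Final RIGHT: [echo, bravo, alpha, delta, charlie, echo, delta]
i=0: L=echo R=echo -> agree -> echo
i=1: L=bravo R=bravo -> agree -> bravo
i=2: L=bravo, R=alpha=BASE -> take LEFT -> bravo
i=3: L=delta R=delta -> agree -> delta
i=4: L=charlie R=charlie -> agree -> charlie
i=5: L=echo R=echo -> agree -> echo
i=6: BASE=foxtrot L=charlie R=delta all differ -> CONFLICT

Answer: echo
bravo
bravo
delta
charlie
echo
<<<<<<< LEFT
charlie
=======
delta
>>>>>>> RIGHT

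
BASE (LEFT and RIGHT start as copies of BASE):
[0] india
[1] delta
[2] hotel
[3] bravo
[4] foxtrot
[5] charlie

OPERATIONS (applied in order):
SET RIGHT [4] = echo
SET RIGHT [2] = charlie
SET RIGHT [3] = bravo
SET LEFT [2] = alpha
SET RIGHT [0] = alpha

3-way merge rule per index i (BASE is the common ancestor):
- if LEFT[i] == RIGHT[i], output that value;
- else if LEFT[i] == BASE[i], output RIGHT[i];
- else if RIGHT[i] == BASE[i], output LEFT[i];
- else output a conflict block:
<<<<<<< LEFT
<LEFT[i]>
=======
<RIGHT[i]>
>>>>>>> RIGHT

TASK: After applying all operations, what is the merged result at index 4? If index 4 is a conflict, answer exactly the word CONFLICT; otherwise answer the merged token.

Final LEFT:  [india, delta, alpha, bravo, foxtrot, charlie]
Final RIGHT: [alpha, delta, charlie, bravo, echo, charlie]
i=0: L=india=BASE, R=alpha -> take RIGHT -> alpha
i=1: L=delta R=delta -> agree -> delta
i=2: BASE=hotel L=alpha R=charlie all differ -> CONFLICT
i=3: L=bravo R=bravo -> agree -> bravo
i=4: L=foxtrot=BASE, R=echo -> take RIGHT -> echo
i=5: L=charlie R=charlie -> agree -> charlie
Index 4 -> echo

Answer: echo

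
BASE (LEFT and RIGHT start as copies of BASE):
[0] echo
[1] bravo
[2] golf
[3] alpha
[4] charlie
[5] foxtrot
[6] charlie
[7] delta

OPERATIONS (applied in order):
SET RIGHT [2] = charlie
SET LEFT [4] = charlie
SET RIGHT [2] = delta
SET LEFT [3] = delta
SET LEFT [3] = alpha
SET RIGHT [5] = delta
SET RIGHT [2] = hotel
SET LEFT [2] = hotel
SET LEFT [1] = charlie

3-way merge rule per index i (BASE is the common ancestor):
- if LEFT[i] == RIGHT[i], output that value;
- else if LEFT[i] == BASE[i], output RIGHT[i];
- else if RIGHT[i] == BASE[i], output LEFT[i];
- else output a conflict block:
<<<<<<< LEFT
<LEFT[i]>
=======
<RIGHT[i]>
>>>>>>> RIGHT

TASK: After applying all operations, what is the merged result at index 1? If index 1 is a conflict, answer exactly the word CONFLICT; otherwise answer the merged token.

Final LEFT:  [echo, charlie, hotel, alpha, charlie, foxtrot, charlie, delta]
Final RIGHT: [echo, bravo, hotel, alpha, charlie, delta, charlie, delta]
i=0: L=echo R=echo -> agree -> echo
i=1: L=charlie, R=bravo=BASE -> take LEFT -> charlie
i=2: L=hotel R=hotel -> agree -> hotel
i=3: L=alpha R=alpha -> agree -> alpha
i=4: L=charlie R=charlie -> agree -> charlie
i=5: L=foxtrot=BASE, R=delta -> take RIGHT -> delta
i=6: L=charlie R=charlie -> agree -> charlie
i=7: L=delta R=delta -> agree -> delta
Index 1 -> charlie

Answer: charlie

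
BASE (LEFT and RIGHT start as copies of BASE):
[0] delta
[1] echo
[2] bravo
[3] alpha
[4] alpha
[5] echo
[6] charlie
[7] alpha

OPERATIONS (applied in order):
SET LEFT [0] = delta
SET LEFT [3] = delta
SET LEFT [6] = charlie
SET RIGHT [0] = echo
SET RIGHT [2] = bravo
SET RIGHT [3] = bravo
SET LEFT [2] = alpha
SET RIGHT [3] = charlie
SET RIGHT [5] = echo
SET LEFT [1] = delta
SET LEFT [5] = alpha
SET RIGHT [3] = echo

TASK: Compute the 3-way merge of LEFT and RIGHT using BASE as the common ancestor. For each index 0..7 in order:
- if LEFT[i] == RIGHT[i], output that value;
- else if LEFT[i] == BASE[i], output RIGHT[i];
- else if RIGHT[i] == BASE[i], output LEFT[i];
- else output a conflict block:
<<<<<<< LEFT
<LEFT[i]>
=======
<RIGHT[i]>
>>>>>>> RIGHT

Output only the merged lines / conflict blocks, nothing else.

Answer: echo
delta
alpha
<<<<<<< LEFT
delta
=======
echo
>>>>>>> RIGHT
alpha
alpha
charlie
alpha

Derivation:
Final LEFT:  [delta, delta, alpha, delta, alpha, alpha, charlie, alpha]
Final RIGHT: [echo, echo, bravo, echo, alpha, echo, charlie, alpha]
i=0: L=delta=BASE, R=echo -> take RIGHT -> echo
i=1: L=delta, R=echo=BASE -> take LEFT -> delta
i=2: L=alpha, R=bravo=BASE -> take LEFT -> alpha
i=3: BASE=alpha L=delta R=echo all differ -> CONFLICT
i=4: L=alpha R=alpha -> agree -> alpha
i=5: L=alpha, R=echo=BASE -> take LEFT -> alpha
i=6: L=charlie R=charlie -> agree -> charlie
i=7: L=alpha R=alpha -> agree -> alpha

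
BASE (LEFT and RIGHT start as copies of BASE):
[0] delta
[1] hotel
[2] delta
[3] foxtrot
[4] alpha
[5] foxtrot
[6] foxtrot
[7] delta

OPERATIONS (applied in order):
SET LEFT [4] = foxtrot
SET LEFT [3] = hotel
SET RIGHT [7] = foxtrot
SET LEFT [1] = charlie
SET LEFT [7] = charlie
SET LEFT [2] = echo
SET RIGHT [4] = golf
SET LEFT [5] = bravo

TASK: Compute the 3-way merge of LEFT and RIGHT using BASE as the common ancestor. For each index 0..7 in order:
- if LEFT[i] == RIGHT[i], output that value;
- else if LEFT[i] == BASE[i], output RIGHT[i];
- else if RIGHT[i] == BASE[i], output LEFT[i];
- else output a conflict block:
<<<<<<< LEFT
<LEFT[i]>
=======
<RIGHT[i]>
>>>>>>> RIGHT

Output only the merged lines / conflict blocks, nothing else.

Final LEFT:  [delta, charlie, echo, hotel, foxtrot, bravo, foxtrot, charlie]
Final RIGHT: [delta, hotel, delta, foxtrot, golf, foxtrot, foxtrot, foxtrot]
i=0: L=delta R=delta -> agree -> delta
i=1: L=charlie, R=hotel=BASE -> take LEFT -> charlie
i=2: L=echo, R=delta=BASE -> take LEFT -> echo
i=3: L=hotel, R=foxtrot=BASE -> take LEFT -> hotel
i=4: BASE=alpha L=foxtrot R=golf all differ -> CONFLICT
i=5: L=bravo, R=foxtrot=BASE -> take LEFT -> bravo
i=6: L=foxtrot R=foxtrot -> agree -> foxtrot
i=7: BASE=delta L=charlie R=foxtrot all differ -> CONFLICT

Answer: delta
charlie
echo
hotel
<<<<<<< LEFT
foxtrot
=======
golf
>>>>>>> RIGHT
bravo
foxtrot
<<<<<<< LEFT
charlie
=======
foxtrot
>>>>>>> RIGHT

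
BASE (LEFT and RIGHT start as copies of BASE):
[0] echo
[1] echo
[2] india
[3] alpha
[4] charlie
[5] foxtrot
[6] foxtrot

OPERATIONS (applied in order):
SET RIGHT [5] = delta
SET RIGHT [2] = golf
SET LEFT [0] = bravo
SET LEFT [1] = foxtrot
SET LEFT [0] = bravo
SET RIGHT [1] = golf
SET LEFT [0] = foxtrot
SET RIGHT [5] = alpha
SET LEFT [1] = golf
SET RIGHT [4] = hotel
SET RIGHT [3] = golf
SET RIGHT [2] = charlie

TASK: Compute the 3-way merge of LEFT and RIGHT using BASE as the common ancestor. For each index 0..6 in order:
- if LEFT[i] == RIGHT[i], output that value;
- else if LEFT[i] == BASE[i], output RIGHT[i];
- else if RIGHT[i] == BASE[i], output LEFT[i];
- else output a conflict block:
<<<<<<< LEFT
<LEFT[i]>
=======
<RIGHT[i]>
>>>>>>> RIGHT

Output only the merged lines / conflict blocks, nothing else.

Answer: foxtrot
golf
charlie
golf
hotel
alpha
foxtrot

Derivation:
Final LEFT:  [foxtrot, golf, india, alpha, charlie, foxtrot, foxtrot]
Final RIGHT: [echo, golf, charlie, golf, hotel, alpha, foxtrot]
i=0: L=foxtrot, R=echo=BASE -> take LEFT -> foxtrot
i=1: L=golf R=golf -> agree -> golf
i=2: L=india=BASE, R=charlie -> take RIGHT -> charlie
i=3: L=alpha=BASE, R=golf -> take RIGHT -> golf
i=4: L=charlie=BASE, R=hotel -> take RIGHT -> hotel
i=5: L=foxtrot=BASE, R=alpha -> take RIGHT -> alpha
i=6: L=foxtrot R=foxtrot -> agree -> foxtrot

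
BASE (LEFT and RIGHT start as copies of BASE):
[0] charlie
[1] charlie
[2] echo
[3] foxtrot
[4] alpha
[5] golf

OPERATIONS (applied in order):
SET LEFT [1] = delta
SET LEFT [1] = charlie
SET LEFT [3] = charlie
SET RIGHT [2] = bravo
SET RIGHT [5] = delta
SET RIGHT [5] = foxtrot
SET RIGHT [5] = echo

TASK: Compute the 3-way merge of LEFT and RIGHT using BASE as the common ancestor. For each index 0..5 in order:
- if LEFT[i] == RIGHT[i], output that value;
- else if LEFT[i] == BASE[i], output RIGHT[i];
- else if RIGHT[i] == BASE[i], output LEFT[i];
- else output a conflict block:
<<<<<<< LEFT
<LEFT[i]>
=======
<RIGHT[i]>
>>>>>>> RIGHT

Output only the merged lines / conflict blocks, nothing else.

Final LEFT:  [charlie, charlie, echo, charlie, alpha, golf]
Final RIGHT: [charlie, charlie, bravo, foxtrot, alpha, echo]
i=0: L=charlie R=charlie -> agree -> charlie
i=1: L=charlie R=charlie -> agree -> charlie
i=2: L=echo=BASE, R=bravo -> take RIGHT -> bravo
i=3: L=charlie, R=foxtrot=BASE -> take LEFT -> charlie
i=4: L=alpha R=alpha -> agree -> alpha
i=5: L=golf=BASE, R=echo -> take RIGHT -> echo

Answer: charlie
charlie
bravo
charlie
alpha
echo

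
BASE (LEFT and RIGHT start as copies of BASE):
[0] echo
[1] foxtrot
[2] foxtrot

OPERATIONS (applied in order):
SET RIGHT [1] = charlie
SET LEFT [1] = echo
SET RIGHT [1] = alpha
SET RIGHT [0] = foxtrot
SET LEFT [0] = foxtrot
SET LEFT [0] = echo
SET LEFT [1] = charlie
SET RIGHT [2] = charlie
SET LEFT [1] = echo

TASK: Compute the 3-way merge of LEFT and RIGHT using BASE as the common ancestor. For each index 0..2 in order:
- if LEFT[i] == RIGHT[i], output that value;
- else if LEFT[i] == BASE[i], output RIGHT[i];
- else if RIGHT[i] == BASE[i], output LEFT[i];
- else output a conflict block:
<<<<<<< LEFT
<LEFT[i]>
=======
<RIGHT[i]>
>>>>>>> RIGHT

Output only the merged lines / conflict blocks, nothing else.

Answer: foxtrot
<<<<<<< LEFT
echo
=======
alpha
>>>>>>> RIGHT
charlie

Derivation:
Final LEFT:  [echo, echo, foxtrot]
Final RIGHT: [foxtrot, alpha, charlie]
i=0: L=echo=BASE, R=foxtrot -> take RIGHT -> foxtrot
i=1: BASE=foxtrot L=echo R=alpha all differ -> CONFLICT
i=2: L=foxtrot=BASE, R=charlie -> take RIGHT -> charlie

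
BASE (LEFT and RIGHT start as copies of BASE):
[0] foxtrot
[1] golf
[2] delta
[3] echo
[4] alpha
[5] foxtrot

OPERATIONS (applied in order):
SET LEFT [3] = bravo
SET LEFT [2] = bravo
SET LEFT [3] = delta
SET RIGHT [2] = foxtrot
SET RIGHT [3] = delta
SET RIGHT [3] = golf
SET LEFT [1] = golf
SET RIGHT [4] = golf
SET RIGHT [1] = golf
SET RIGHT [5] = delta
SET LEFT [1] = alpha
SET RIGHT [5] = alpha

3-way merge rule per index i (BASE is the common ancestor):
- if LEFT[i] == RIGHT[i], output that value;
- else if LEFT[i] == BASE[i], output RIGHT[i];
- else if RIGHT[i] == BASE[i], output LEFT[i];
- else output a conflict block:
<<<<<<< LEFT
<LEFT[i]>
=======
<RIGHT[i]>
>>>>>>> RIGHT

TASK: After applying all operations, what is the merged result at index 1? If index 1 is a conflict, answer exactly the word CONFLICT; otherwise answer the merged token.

Final LEFT:  [foxtrot, alpha, bravo, delta, alpha, foxtrot]
Final RIGHT: [foxtrot, golf, foxtrot, golf, golf, alpha]
i=0: L=foxtrot R=foxtrot -> agree -> foxtrot
i=1: L=alpha, R=golf=BASE -> take LEFT -> alpha
i=2: BASE=delta L=bravo R=foxtrot all differ -> CONFLICT
i=3: BASE=echo L=delta R=golf all differ -> CONFLICT
i=4: L=alpha=BASE, R=golf -> take RIGHT -> golf
i=5: L=foxtrot=BASE, R=alpha -> take RIGHT -> alpha
Index 1 -> alpha

Answer: alpha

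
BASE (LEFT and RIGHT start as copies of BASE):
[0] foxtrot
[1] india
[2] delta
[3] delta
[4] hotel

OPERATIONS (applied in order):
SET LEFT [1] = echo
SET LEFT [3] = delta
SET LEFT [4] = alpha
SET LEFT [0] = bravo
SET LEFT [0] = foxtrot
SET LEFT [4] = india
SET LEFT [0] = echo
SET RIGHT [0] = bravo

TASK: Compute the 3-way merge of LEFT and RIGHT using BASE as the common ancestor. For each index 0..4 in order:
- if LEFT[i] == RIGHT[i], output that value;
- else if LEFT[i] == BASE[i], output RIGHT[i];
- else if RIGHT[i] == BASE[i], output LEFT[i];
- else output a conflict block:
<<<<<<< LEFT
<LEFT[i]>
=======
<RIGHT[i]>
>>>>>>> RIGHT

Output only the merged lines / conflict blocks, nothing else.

Final LEFT:  [echo, echo, delta, delta, india]
Final RIGHT: [bravo, india, delta, delta, hotel]
i=0: BASE=foxtrot L=echo R=bravo all differ -> CONFLICT
i=1: L=echo, R=india=BASE -> take LEFT -> echo
i=2: L=delta R=delta -> agree -> delta
i=3: L=delta R=delta -> agree -> delta
i=4: L=india, R=hotel=BASE -> take LEFT -> india

Answer: <<<<<<< LEFT
echo
=======
bravo
>>>>>>> RIGHT
echo
delta
delta
india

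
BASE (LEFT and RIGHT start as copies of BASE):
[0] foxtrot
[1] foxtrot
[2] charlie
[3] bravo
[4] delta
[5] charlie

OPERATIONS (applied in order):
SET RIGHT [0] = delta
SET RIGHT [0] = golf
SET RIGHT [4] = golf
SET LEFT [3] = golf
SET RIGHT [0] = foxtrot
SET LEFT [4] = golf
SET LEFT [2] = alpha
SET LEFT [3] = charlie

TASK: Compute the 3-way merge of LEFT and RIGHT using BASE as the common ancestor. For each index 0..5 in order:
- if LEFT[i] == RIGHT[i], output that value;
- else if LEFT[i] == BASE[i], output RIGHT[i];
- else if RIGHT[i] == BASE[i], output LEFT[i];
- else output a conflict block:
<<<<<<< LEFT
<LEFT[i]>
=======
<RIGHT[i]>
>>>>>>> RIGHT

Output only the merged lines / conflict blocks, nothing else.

Final LEFT:  [foxtrot, foxtrot, alpha, charlie, golf, charlie]
Final RIGHT: [foxtrot, foxtrot, charlie, bravo, golf, charlie]
i=0: L=foxtrot R=foxtrot -> agree -> foxtrot
i=1: L=foxtrot R=foxtrot -> agree -> foxtrot
i=2: L=alpha, R=charlie=BASE -> take LEFT -> alpha
i=3: L=charlie, R=bravo=BASE -> take LEFT -> charlie
i=4: L=golf R=golf -> agree -> golf
i=5: L=charlie R=charlie -> agree -> charlie

Answer: foxtrot
foxtrot
alpha
charlie
golf
charlie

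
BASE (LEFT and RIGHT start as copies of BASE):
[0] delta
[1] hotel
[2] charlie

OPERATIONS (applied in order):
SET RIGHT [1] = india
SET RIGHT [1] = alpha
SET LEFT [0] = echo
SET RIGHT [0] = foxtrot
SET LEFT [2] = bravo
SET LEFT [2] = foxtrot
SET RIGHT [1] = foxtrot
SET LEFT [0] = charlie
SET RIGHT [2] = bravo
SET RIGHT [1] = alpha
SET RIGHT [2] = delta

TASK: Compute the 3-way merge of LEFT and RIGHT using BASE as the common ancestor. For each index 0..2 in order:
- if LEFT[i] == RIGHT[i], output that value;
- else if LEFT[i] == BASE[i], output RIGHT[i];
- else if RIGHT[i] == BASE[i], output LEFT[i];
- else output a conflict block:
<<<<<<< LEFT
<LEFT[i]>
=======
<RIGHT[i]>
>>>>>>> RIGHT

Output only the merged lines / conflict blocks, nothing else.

Answer: <<<<<<< LEFT
charlie
=======
foxtrot
>>>>>>> RIGHT
alpha
<<<<<<< LEFT
foxtrot
=======
delta
>>>>>>> RIGHT

Derivation:
Final LEFT:  [charlie, hotel, foxtrot]
Final RIGHT: [foxtrot, alpha, delta]
i=0: BASE=delta L=charlie R=foxtrot all differ -> CONFLICT
i=1: L=hotel=BASE, R=alpha -> take RIGHT -> alpha
i=2: BASE=charlie L=foxtrot R=delta all differ -> CONFLICT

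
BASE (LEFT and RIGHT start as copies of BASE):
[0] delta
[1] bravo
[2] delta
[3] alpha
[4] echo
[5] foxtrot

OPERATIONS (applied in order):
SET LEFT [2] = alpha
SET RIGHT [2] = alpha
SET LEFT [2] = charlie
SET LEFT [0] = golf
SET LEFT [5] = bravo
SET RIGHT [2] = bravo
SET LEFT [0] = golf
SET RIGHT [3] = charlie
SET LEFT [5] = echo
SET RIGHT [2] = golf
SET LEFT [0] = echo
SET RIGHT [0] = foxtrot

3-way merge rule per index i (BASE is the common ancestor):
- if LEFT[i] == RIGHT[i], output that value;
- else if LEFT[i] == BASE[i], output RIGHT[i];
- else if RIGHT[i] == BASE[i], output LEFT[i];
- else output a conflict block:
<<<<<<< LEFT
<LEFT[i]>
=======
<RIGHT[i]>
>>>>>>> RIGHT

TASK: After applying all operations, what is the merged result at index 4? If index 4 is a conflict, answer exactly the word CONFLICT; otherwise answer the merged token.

Answer: echo

Derivation:
Final LEFT:  [echo, bravo, charlie, alpha, echo, echo]
Final RIGHT: [foxtrot, bravo, golf, charlie, echo, foxtrot]
i=0: BASE=delta L=echo R=foxtrot all differ -> CONFLICT
i=1: L=bravo R=bravo -> agree -> bravo
i=2: BASE=delta L=charlie R=golf all differ -> CONFLICT
i=3: L=alpha=BASE, R=charlie -> take RIGHT -> charlie
i=4: L=echo R=echo -> agree -> echo
i=5: L=echo, R=foxtrot=BASE -> take LEFT -> echo
Index 4 -> echo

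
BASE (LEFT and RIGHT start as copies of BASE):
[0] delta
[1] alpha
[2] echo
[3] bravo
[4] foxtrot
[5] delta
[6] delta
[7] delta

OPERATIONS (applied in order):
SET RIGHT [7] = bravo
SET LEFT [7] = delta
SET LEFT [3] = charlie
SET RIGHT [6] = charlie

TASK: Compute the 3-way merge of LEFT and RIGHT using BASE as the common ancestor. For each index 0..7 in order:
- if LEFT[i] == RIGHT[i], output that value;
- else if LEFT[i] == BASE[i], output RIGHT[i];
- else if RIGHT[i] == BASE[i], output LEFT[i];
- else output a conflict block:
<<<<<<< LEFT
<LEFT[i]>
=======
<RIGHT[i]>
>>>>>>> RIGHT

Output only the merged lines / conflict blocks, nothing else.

Answer: delta
alpha
echo
charlie
foxtrot
delta
charlie
bravo

Derivation:
Final LEFT:  [delta, alpha, echo, charlie, foxtrot, delta, delta, delta]
Final RIGHT: [delta, alpha, echo, bravo, foxtrot, delta, charlie, bravo]
i=0: L=delta R=delta -> agree -> delta
i=1: L=alpha R=alpha -> agree -> alpha
i=2: L=echo R=echo -> agree -> echo
i=3: L=charlie, R=bravo=BASE -> take LEFT -> charlie
i=4: L=foxtrot R=foxtrot -> agree -> foxtrot
i=5: L=delta R=delta -> agree -> delta
i=6: L=delta=BASE, R=charlie -> take RIGHT -> charlie
i=7: L=delta=BASE, R=bravo -> take RIGHT -> bravo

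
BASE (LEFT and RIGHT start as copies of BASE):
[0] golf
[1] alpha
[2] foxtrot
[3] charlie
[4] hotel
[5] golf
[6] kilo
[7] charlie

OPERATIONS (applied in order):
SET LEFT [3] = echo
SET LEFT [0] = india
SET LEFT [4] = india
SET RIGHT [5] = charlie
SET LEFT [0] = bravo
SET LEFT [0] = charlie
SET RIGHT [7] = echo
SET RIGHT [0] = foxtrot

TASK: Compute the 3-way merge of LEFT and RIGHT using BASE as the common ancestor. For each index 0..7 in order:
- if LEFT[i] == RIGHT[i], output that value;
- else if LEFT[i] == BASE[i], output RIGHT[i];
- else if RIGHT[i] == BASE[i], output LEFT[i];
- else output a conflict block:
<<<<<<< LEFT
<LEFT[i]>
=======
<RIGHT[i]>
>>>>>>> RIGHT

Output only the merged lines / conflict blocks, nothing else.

Final LEFT:  [charlie, alpha, foxtrot, echo, india, golf, kilo, charlie]
Final RIGHT: [foxtrot, alpha, foxtrot, charlie, hotel, charlie, kilo, echo]
i=0: BASE=golf L=charlie R=foxtrot all differ -> CONFLICT
i=1: L=alpha R=alpha -> agree -> alpha
i=2: L=foxtrot R=foxtrot -> agree -> foxtrot
i=3: L=echo, R=charlie=BASE -> take LEFT -> echo
i=4: L=india, R=hotel=BASE -> take LEFT -> india
i=5: L=golf=BASE, R=charlie -> take RIGHT -> charlie
i=6: L=kilo R=kilo -> agree -> kilo
i=7: L=charlie=BASE, R=echo -> take RIGHT -> echo

Answer: <<<<<<< LEFT
charlie
=======
foxtrot
>>>>>>> RIGHT
alpha
foxtrot
echo
india
charlie
kilo
echo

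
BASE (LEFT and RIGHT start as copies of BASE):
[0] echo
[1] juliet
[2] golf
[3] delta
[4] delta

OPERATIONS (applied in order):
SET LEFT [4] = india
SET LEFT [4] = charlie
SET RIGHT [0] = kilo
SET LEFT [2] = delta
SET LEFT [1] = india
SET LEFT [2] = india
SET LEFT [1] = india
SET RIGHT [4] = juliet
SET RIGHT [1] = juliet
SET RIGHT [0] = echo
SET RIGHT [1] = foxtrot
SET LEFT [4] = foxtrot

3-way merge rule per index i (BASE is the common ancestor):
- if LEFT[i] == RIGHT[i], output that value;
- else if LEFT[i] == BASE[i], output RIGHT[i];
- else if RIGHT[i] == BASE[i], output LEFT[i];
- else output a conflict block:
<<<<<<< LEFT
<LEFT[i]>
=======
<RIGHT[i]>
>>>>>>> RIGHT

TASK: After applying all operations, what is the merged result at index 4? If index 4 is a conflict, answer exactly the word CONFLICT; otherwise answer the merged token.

Answer: CONFLICT

Derivation:
Final LEFT:  [echo, india, india, delta, foxtrot]
Final RIGHT: [echo, foxtrot, golf, delta, juliet]
i=0: L=echo R=echo -> agree -> echo
i=1: BASE=juliet L=india R=foxtrot all differ -> CONFLICT
i=2: L=india, R=golf=BASE -> take LEFT -> india
i=3: L=delta R=delta -> agree -> delta
i=4: BASE=delta L=foxtrot R=juliet all differ -> CONFLICT
Index 4 -> CONFLICT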